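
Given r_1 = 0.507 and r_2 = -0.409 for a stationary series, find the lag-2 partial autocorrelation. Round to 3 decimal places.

φ_{22} = (r_2 − r_1²) / (1 − r_1²)
r_1² = (0.507)² = 0.257049
Numerator = -0.409 − 0.2570 = -0.6660; denominator = 1 − 0.2570 = 0.7430
φ_{22} = -0.6660 / 0.7430 = -0.896

-0.896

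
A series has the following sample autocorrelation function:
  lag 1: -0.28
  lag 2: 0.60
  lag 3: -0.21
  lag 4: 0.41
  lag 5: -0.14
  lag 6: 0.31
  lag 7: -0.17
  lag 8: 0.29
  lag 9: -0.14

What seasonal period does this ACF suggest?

2

The largest autocorrelation is r_2 = 0.60, with weaker echoes at lags 4 (0.41), 6 (0.31) and 8 (0.29); the remaining lags stay at or below -0.14.
The dominant spike at lag 2 indicates a seasonal period of 2.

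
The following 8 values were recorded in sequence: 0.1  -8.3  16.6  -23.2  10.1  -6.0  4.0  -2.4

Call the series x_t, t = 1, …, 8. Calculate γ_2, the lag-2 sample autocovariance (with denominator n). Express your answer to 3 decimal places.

Mean x̄ = (0.1 − 8.3 + 16.6 − 23.2 + 10.1 − 6.0 + 4.0 − 2.4)/8 = -1.1375
Σ_{t=1}^{6}(x_t−x̄)(x_{t+2}−x̄) = 550.4484
γ_2 = 550.4484 / 8 = 68.806

68.806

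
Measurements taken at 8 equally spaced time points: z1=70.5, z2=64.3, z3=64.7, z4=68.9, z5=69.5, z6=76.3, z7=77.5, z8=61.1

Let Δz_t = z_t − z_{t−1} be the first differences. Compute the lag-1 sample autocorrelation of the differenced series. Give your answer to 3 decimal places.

0.028

First differences Δz: -6.2, 0.4, 4.2, 0.6, 6.8, 1.2, -16.4
Mean of differences = -1.3429
Numerator Σ(Δz_t−Δz̄)(Δz_{t+1}−Δz̄) = 10.2024
Denominator Σ(Δz_t−Δz̄)² = 360.6171
r_1(Δz) = 10.2024 / 360.6171 = 0.028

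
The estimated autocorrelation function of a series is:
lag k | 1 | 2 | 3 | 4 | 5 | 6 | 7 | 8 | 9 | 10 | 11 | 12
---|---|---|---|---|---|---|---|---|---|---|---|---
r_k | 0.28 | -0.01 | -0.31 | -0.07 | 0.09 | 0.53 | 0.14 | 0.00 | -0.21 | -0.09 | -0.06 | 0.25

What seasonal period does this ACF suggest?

The largest autocorrelation is r_6 = 0.53; the remaining lags stay at or below 0.28.
The dominant spike at lag 6 indicates a seasonal period of 6.

6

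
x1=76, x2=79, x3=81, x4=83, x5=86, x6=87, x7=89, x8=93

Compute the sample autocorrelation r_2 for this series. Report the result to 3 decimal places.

0.260

Mean x̄ = (76 + 79 + 81 + 83 + 86 + 87 + 89 + 93)/8 = 84.2500
Deviations from mean: -8.2500, -5.2500, -3.2500, -1.2500, 1.7500, 2.7500, 4.7500, 8.7500
Σ(x_t−x̄)(x_{t+2}−x̄) = (26.8125) + (6.5625) + (-5.6875) + (-3.4375) + (8.3125) + (24.0625) = 56.6250
Denominator Σ(x_t−x̄)² = 217.5000
r_2 = 56.6250 / 217.5000 = 0.260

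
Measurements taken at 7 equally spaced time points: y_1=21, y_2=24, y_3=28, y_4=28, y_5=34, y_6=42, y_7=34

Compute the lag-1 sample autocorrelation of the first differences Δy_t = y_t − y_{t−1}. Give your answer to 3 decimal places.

First differences Δy: 3, 4, 0, 6, 8, -8
Mean of differences = 2.1667
Numerator Σ(Δy_t−Δȳ)(Δy_{t+1}−Δȳ) = -47.6944
Denominator Σ(Δy_t−Δȳ)² = 160.8333
r_1(Δy) = -47.6944 / 160.8333 = -0.297

-0.297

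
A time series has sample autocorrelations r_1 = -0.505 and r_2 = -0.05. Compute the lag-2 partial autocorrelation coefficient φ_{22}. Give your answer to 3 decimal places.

-0.409

φ_{22} = (r_2 − r_1²) / (1 − r_1²)
r_1² = (-0.505)² = 0.255025
Numerator = -0.05 − 0.2550 = -0.3050; denominator = 1 − 0.2550 = 0.7450
φ_{22} = -0.3050 / 0.7450 = -0.409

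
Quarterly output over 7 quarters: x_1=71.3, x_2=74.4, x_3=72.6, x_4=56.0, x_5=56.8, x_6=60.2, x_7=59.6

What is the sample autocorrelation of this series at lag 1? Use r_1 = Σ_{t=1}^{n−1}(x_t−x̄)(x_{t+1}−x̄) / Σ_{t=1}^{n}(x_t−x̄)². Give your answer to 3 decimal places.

0.516

Mean x̄ = (71.3 + 74.4 + 72.6 + 56.0 + 56.8 + 60.2 + 59.6)/7 = 64.4143
Σ(x_t−x̄)(x_{t+1}−x̄) = (68.7588) + (81.7402) + (-68.8769) + (64.0688) + (32.0888) + (20.2888) = 198.0684
Denominator Σ(x_t−x̄)² = 383.8486
r_1 = 198.0684 / 383.8486 = 0.516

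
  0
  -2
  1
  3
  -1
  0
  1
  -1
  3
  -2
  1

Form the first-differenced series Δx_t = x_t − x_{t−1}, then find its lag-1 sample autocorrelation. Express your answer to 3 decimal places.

-0.630

First differences Δx: -2, 3, 2, -4, 1, 1, -2, 4, -5, 3
Mean of differences = 0.1000
Numerator Σ(Δx_t−Δx̄)(Δx_{t+1}−Δx̄) = -56.0100
Denominator Σ(Δx_t−Δx̄)² = 88.9000
r_1(Δx) = -56.0100 / 88.9000 = -0.630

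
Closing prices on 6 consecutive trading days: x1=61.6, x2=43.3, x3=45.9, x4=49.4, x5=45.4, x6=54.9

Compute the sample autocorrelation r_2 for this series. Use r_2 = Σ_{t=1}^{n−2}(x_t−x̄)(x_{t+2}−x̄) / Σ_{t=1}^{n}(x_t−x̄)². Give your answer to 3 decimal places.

Mean x̄ = (61.6 + 43.3 + 45.9 + 49.4 + 45.4 + 54.9)/6 = 50.0833
Deviations from mean: 11.5167, -6.7833, -4.1833, -0.6833, -4.6833, 4.8167
Σ(x_t−x̄)(x_{t+2}−x̄) = (-48.1781) + (4.6353) + (19.5919) + (-3.2914) = -27.2422
Denominator Σ(x_t−x̄)² = 241.7483
r_2 = -27.2422 / 241.7483 = -0.113

-0.113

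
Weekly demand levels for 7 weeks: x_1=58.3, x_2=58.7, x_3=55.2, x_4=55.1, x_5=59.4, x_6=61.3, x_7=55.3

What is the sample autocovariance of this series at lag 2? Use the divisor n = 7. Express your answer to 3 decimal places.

Mean x̄ = (58.3 + 58.7 + 55.2 + 55.1 + 59.4 + 61.3 + 55.3)/7 = 57.6143
Deviations: 0.6857, 1.0857, -2.4143, -2.5143, 1.7857, 3.6857, -2.3143
Σ_{t=1}^{5}(x_t−x̄)(x_{t+2}−x̄) = -22.0961
γ_2 = -22.0961 / 7 = -3.157

-3.157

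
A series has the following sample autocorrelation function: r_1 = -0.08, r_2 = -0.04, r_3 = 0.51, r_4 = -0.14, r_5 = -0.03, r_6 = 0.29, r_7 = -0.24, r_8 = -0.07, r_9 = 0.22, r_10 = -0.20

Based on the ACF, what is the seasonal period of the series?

3

The largest autocorrelation is r_3 = 0.51, with weaker echoes at lags 6 (0.29) and 9 (0.22); the remaining lags stay at or below -0.03.
The dominant spike at lag 3 indicates a seasonal period of 3.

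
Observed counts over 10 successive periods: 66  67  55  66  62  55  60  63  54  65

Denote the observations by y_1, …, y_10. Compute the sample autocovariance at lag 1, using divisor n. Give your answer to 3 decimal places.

-7.329

Mean ȳ = (66 + 67 + 55 + 66 + 62 + 55 + 60 + 63 + 54 + 65)/10 = 61.3000
Σ_{t=1}^{9}(y_t−ȳ)(y_{t+1}−ȳ) = -73.2900
γ_1 = -73.2900 / 10 = -7.329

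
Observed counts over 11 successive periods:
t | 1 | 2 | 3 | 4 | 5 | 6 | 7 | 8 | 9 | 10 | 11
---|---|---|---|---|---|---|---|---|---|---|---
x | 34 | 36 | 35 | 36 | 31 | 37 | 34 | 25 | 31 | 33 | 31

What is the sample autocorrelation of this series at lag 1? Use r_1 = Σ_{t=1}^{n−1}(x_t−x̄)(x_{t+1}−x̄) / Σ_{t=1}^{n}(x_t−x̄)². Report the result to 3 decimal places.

Mean x̄ = (34 + 36 + 35 + 36 + 31 + 37 + 34 + 25 + 31 + 33 + 31)/11 = 33.0000
Numerator Σ_{t=1}^{10}(x_t−x̄)(x_{t+1}−x̄) = 13.0000
Denominator Σ(x_t−x̄)² = 116.0000
r_1 = 13.0000 / 116.0000 = 0.112

0.112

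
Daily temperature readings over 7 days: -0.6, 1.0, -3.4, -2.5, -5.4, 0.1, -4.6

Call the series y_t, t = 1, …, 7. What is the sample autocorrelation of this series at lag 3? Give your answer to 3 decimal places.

Mean ȳ = (-0.6 + 1.0 − 3.4 − 2.5 − 5.4 + 0.1 − 4.6)/7 = -2.2000
Σ(y_t−ȳ)(y_{t+3}−ȳ) = (-0.4800) + (-10.2400) + (-2.7600) + (0.7200) = -12.7600
Denominator Σ(y_t−ȳ)² = 35.6200
r_3 = -12.7600 / 35.6200 = -0.358

-0.358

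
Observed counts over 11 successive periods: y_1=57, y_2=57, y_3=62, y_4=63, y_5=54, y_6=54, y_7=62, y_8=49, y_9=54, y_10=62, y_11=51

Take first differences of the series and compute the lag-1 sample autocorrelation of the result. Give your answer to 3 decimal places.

First differences Δy: 0, 5, 1, -9, 0, 8, -13, 5, 8, -11
Mean of differences = -0.6000
Numerator Σ(Δy_t−Δȳ)(Δy_{t+1}−Δȳ) = -218.3600
Denominator Σ(Δy_t−Δȳ)² = 546.4000
r_1(Δy) = -218.3600 / 546.4000 = -0.400

-0.400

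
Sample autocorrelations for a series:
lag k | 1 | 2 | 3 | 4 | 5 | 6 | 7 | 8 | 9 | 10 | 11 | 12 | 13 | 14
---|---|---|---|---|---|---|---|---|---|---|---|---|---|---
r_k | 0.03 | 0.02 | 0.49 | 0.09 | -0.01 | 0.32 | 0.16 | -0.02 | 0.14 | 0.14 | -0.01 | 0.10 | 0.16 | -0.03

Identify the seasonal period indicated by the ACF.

The largest autocorrelation is r_3 = 0.49, with a weaker echo at lag 6 (0.32); the remaining lags stay at or below 0.16.
The dominant spike at lag 3 indicates a seasonal period of 3.

3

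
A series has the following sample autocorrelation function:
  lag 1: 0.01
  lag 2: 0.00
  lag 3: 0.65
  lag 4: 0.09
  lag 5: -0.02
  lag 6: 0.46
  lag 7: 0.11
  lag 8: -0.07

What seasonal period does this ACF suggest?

3

The largest autocorrelation is r_3 = 0.65, with a weaker echo at lag 6 (0.46); the remaining lags stay at or below 0.11.
The dominant spike at lag 3 indicates a seasonal period of 3.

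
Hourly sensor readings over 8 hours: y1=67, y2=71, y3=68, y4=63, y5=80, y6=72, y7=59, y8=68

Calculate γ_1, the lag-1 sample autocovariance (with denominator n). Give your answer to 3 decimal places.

Mean ȳ = (67 + 71 + 68 + 63 + 80 + 72 + 59 + 68)/8 = 68.5000
Σ_{t=1}^{7}(y_t−ȳ)(y_{t+1}−ȳ) = -53.7500
γ_1 = -53.7500 / 8 = -6.719

-6.719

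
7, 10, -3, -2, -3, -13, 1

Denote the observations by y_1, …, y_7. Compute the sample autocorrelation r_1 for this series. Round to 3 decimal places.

0.215

Mean ȳ = (7 + 10 − 3 − 2 − 3 − 13 + 1)/7 = -0.4286
Deviations from mean: 7.4286, 10.4286, -2.5714, -1.5714, -2.5714, -12.5714, 1.4286
Σ(y_t−ȳ)(y_{t+1}−ȳ) = (77.4694) + (-26.8163) + (4.0408) + (4.0408) + (32.3265) + (-17.9592) = 73.1020
Denominator Σ(y_t−ȳ)² = 339.7143
r_1 = 73.1020 / 339.7143 = 0.215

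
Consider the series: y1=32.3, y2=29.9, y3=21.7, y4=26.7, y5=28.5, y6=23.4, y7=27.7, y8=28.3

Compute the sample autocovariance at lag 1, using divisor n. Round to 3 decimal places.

-0.586

Mean ȳ = (32.3 + 29.9 + 21.7 + 26.7 + 28.5 + 23.4 + 27.7 + 28.3)/8 = 27.3125
Σ_{t=1}^{7}(y_t−ȳ)(y_{t+1}−ȳ) = -4.6864
γ_1 = -4.6864 / 8 = -0.586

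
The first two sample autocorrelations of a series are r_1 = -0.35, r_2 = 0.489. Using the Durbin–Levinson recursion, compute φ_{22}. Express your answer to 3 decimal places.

0.418

φ_{22} = (r_2 − r_1²) / (1 − r_1²)
r_1² = (-0.35)² = 0.1225
Numerator = 0.489 − 0.1225 = 0.3665; denominator = 1 − 0.1225 = 0.8775
φ_{22} = 0.3665 / 0.8775 = 0.418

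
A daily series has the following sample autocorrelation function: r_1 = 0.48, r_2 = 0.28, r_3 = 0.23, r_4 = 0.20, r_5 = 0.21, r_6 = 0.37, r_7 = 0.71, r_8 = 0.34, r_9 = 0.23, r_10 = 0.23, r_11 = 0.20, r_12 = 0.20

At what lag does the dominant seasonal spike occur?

The largest autocorrelation is r_7 = 0.71; the remaining lags stay at or below 0.48. The elevated value at lag 1 (0.48), dropping to 0.28 at lag 2, reflects decaying short-term dependence rather than seasonality.
The dominant spike at lag 7 indicates a seasonal period of 7.

7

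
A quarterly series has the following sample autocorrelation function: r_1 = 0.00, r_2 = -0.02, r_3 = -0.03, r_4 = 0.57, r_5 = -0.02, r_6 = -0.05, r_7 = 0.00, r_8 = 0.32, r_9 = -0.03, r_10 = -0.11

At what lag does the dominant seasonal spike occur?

The largest autocorrelation is r_4 = 0.57, with a weaker echo at lag 8 (0.32); the remaining lags stay at or below 0.00.
The dominant spike at lag 4 indicates a seasonal period of 4.

4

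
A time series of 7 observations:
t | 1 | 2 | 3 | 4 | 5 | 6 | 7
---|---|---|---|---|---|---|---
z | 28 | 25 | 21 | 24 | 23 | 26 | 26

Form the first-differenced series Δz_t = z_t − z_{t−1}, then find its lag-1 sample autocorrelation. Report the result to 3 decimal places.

-0.133

First differences Δz: -3, -4, 3, -1, 3, 0
Mean of differences = -0.3333
Numerator Σ(Δz_t−Δz̄)(Δz_{t+1}−Δz̄) = -5.7778
Denominator Σ(Δz_t−Δz̄)² = 43.3333
r_1(Δz) = -5.7778 / 43.3333 = -0.133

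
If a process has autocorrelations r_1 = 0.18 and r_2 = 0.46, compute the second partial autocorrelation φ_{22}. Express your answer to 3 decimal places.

0.442

φ_{22} = (r_2 − r_1²) / (1 − r_1²)
r_1² = (0.18)² = 0.0324
Numerator = 0.46 − 0.0324 = 0.4276; denominator = 1 − 0.0324 = 0.9676
φ_{22} = 0.4276 / 0.9676 = 0.442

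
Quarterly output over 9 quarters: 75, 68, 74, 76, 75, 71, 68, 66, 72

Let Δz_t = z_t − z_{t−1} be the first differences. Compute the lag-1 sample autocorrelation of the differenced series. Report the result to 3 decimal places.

-0.149

First differences Δz: -7, 6, 2, -1, -4, -3, -2, 6
Mean of differences = -0.3750
Numerator Σ(Δz_t−Δz̄)(Δz_{t+1}−Δz̄) = -22.8906
Denominator Σ(Δz_t−Δz̄)² = 153.8750
r_1(Δz) = -22.8906 / 153.8750 = -0.149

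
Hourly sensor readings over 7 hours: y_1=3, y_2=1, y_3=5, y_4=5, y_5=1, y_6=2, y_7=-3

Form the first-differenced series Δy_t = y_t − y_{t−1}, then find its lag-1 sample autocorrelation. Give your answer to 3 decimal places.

First differences Δy: -2, 4, 0, -4, 1, -5
Mean of differences = -1.0000
Numerator Σ(Δy_t−Δȳ)(Δy_{t+1}−Δȳ) = -17.0000
Denominator Σ(Δy_t−Δȳ)² = 56.0000
r_1(Δy) = -17.0000 / 56.0000 = -0.304

-0.304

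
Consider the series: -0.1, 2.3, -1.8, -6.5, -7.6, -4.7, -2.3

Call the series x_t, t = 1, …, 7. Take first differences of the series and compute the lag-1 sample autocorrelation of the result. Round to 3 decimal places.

0.265

First differences Δx: 2.4, -4.1, -4.7, -1.1, 2.9, 2.4
Mean of differences = -0.3667
Numerator Σ(Δx_t−Δx̄)(Δx_{t+1}−Δx̄) = 15.6689
Denominator Σ(Δx_t−Δx̄)² = 59.2333
r_1(Δx) = 15.6689 / 59.2333 = 0.265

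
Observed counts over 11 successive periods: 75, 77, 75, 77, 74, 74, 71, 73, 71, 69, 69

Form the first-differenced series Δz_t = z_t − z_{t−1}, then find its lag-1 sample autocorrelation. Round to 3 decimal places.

First differences Δz: 2, -2, 2, -3, 0, -3, 2, -2, -2, 0
Mean of differences = -0.6000
Numerator Σ(Δz_t−Δz̄)(Δz_{t+1}−Δz̄) = -25.1600
Denominator Σ(Δz_t−Δz̄)² = 38.4000
r_1(Δz) = -25.1600 / 38.4000 = -0.655

-0.655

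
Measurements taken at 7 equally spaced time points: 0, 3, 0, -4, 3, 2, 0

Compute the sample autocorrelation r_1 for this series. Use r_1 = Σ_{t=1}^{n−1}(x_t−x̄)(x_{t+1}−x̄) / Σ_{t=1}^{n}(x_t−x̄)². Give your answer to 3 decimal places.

Mean x̄ = (0 + 3 + 0 − 4 + 3 + 2 + 0)/7 = 0.5714
Deviations from mean: -0.5714, 2.4286, -0.5714, -4.5714, 2.4286, 1.4286, -0.5714
Σ(x_t−x̄)(x_{t+1}−x̄) = (-1.3878) + (-1.3878) + (2.6122) + (-11.1020) + (3.4694) + (-0.8163) = -8.6122
Denominator Σ(x_t−x̄)² = 35.7143
r_1 = -8.6122 / 35.7143 = -0.241

-0.241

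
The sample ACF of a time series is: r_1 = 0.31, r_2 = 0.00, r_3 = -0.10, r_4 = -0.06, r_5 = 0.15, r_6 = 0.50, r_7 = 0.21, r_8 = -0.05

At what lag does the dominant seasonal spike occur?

The largest autocorrelation is r_6 = 0.50; the remaining lags stay at or below 0.31. The elevated value at lag 1 (0.31), dropping to 0.00 at lag 2, reflects decaying short-term dependence rather than seasonality.
The dominant spike at lag 6 indicates a seasonal period of 6.

6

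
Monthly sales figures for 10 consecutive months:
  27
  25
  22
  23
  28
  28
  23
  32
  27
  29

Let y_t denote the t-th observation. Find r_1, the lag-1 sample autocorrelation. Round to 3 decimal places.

Mean ȳ = (27 + 25 + 22 + 23 + 28 + 28 + 23 + 32 + 27 + 29)/10 = 26.4000
Numerator Σ_{t=1}^{9}(y_t−ȳ)(y_{t+1}−ȳ) = -2.1600
Denominator Σ(y_t−ȳ)² = 88.4000
r_1 = -2.1600 / 88.4000 = -0.024

-0.024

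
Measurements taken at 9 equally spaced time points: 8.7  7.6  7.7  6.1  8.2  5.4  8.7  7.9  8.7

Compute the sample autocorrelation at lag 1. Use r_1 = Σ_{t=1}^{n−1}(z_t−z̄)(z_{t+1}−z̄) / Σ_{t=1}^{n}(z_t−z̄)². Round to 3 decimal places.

-0.362

Mean z̄ = (8.7 + 7.6 + 7.7 + 6.1 + 8.2 + 5.4 + 8.7 + 7.9 + 8.7)/9 = 7.6667
Numerator Σ_{t=1}^{8}(z_t−z̄)(z_{t+1}−z̄) = -4.0278
Denominator Σ(z_t−z̄)² = 11.1400
r_1 = -4.0278 / 11.1400 = -0.362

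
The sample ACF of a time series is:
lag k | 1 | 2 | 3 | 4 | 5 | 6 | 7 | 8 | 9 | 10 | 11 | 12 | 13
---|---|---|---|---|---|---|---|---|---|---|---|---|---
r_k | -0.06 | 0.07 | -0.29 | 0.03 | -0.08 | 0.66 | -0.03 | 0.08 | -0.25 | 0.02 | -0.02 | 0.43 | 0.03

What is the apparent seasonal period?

The largest autocorrelation is r_6 = 0.66, with a weaker echo at lag 12 (0.43); the remaining lags stay at or below 0.08.
The dominant spike at lag 6 indicates a seasonal period of 6.

6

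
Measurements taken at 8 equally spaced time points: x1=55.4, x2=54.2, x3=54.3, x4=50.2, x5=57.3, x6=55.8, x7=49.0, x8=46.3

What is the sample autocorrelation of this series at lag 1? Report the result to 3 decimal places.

Mean x̄ = (55.4 + 54.2 + 54.3 + 50.2 + 57.3 + 55.8 + 49.0 + 46.3)/8 = 52.8125
Deviations from mean: 2.5875, 1.3875, 1.4875, -2.6125, 4.4875, 2.9875, -3.8125, -6.5125
Numerator Σ_{t=1}^{7}(x_t−x̄)(x_{t+1}−x̄) = 16.8898
Denominator Σ(x_t−x̄)² = 103.6688
r_1 = 16.8898 / 103.6688 = 0.163

0.163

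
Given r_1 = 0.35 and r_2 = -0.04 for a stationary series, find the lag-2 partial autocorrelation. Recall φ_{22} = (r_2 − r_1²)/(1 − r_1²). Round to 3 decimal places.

φ_{22} = (r_2 − r_1²) / (1 − r_1²)
r_1² = (0.35)² = 0.1225
Numerator = -0.04 − 0.1225 = -0.1625; denominator = 1 − 0.1225 = 0.8775
φ_{22} = -0.1625 / 0.8775 = -0.185

-0.185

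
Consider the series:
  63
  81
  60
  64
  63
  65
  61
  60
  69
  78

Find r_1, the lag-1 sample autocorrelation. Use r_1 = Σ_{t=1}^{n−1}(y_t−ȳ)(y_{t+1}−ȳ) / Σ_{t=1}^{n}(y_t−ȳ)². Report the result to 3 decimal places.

-0.119

Mean ȳ = (63 + 81 + 60 + 64 + 63 + 65 + 61 + 60 + 69 + 78)/10 = 66.4000
Numerator Σ_{t=1}^{9}(y_t−ȳ)(y_{t+1}−ȳ) = -59.1600
Denominator Σ(y_t−ȳ)² = 496.4000
r_1 = -59.1600 / 496.4000 = -0.119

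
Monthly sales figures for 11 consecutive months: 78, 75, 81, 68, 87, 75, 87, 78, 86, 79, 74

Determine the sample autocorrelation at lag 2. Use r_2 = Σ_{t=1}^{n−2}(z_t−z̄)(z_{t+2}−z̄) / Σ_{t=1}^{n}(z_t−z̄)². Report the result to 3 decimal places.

Mean z̄ = (78 + 75 + 81 + 68 + 87 + 75 + 87 + 78 + 86 + 79 + 74)/11 = 78.9091
Numerator Σ_{t=1}^{9}(z_t−z̄)(z_{t+2}−z̄) = 191.8017
Denominator Σ(z_t−z̄)² = 360.9091
r_2 = 191.8017 / 360.9091 = 0.531

0.531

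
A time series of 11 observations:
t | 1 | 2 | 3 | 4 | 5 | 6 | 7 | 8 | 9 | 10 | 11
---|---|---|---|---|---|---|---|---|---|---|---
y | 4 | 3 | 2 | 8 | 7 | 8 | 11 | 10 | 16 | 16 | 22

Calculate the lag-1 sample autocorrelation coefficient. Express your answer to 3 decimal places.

0.600

Mean ȳ = (4 + 3 + 2 + 8 + 7 + 8 + 11 + 10 + 16 + 16 + 22)/11 = 9.7273
Numerator Σ_{t=1}^{10}(y_t−ȳ)(y_{t+1}−ȳ) = 229.4711
Denominator Σ(y_t−ȳ)² = 382.1818
r_1 = 229.4711 / 382.1818 = 0.600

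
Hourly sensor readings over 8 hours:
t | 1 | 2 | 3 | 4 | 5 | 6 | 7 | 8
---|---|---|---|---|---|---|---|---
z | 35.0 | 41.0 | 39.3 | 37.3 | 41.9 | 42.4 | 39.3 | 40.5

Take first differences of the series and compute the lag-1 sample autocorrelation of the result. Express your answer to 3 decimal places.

First differences Δz: 6.0, -1.7, -2.0, 4.6, 0.5, -3.1, 1.2
Mean of differences = 0.7857
Numerator Σ(Δz_t−Δz̄)(Δz_{t+1}−Δz̄) = -18.2516
Denominator Σ(Δz_t−Δz̄)² = 71.0286
r_1(Δz) = -18.2516 / 71.0286 = -0.257

-0.257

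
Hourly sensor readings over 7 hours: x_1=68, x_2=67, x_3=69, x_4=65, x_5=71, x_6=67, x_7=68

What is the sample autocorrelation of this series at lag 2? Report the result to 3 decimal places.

Mean x̄ = (68 + 67 + 69 + 65 + 71 + 67 + 68)/7 = 67.8571
Numerator Σ_{t=1}^{5}(x_t−x̄)(x_{t+2}−x̄) = 9.1020
Denominator Σ(x_t−x̄)² = 20.8571
r_2 = 9.1020 / 20.8571 = 0.436

0.436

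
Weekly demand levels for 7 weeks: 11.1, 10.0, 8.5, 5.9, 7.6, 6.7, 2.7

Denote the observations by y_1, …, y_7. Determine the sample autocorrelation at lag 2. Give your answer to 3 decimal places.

0.011

Mean ȳ = (11.1 + 10.0 + 8.5 + 5.9 + 7.6 + 6.7 + 2.7)/7 = 7.5000
Deviations from mean: 3.6000, 2.5000, 1.0000, -1.6000, 0.1000, -0.8000, -4.8000
Σ(y_t−ȳ)(y_{t+2}−ȳ) = (3.6000) + (-4.0000) + (0.1000) + (1.2800) + (-0.4800) = 0.5000
Denominator Σ(y_t−ȳ)² = 46.4600
r_2 = 0.5000 / 46.4600 = 0.011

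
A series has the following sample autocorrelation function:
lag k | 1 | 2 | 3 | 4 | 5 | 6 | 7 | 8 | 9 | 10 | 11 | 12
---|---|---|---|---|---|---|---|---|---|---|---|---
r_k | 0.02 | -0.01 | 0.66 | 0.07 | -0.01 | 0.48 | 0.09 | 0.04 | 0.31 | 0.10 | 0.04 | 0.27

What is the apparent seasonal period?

The largest autocorrelation is r_3 = 0.66, with weaker echoes at lags 6 (0.48), 9 (0.31) and 12 (0.27); the remaining lags stay at or below 0.10.
The dominant spike at lag 3 indicates a seasonal period of 3.

3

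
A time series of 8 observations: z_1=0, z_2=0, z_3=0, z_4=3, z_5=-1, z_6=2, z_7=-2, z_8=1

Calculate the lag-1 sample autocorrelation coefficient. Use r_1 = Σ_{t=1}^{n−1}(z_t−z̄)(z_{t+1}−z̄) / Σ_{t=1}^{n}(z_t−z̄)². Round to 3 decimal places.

Mean z̄ = (0 + 0 + 0 + 3 − 1 + 2 − 2 + 1)/8 = 0.3750
Deviations from mean: -0.3750, -0.3750, -0.3750, 2.6250, -1.3750, 1.6250, -2.3750, 0.6250
Numerator Σ_{t=1}^{7}(z_t−z̄)(z_{t+1}−z̄) = -11.8906
Denominator Σ(z_t−z̄)² = 17.8750
r_1 = -11.8906 / 17.8750 = -0.665

-0.665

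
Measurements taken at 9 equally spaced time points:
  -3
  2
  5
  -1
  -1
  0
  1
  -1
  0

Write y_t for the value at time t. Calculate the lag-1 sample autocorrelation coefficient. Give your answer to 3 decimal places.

Mean ȳ = (-3 + 2 + 5 − 1 − 1 + 0 + 1 − 1 + 0)/9 = 0.2222
Numerator Σ_{t=1}^{8}(y_t−ȳ)(y_{t+1}−ȳ) = -2.1605
Denominator Σ(y_t−ȳ)² = 41.5556
r_1 = -2.1605 / 41.5556 = -0.052

-0.052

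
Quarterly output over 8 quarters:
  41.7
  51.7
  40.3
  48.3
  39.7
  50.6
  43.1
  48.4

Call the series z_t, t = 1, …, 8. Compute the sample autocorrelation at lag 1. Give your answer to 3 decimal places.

-0.838

Mean z̄ = (41.7 + 51.7 + 40.3 + 48.3 + 39.7 + 50.6 + 43.1 + 48.4)/8 = 45.4750
Σ(z_t−z̄)(z_{t+1}−z̄) = (-23.4994) + (-32.2144) + (-14.6194) + (-16.3144) + (-29.5969) + (-12.1719) + (-6.9469) = -135.3631
Denominator Σ(z_t−z̄)² = 161.5750
r_1 = -135.3631 / 161.5750 = -0.838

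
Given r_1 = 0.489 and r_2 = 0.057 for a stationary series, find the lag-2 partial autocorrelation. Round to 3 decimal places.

-0.239

φ_{22} = (r_2 − r_1²) / (1 − r_1²)
r_1² = (0.489)² = 0.239121
Numerator = 0.057 − 0.2391 = -0.1821; denominator = 1 − 0.2391 = 0.7609
φ_{22} = -0.1821 / 0.7609 = -0.239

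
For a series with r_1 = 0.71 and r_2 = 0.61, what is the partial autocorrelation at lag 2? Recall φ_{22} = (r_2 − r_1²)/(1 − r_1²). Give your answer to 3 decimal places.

φ_{22} = (r_2 − r_1²) / (1 − r_1²)
r_1² = (0.71)² = 0.5041
Numerator = 0.61 − 0.5041 = 0.1059; denominator = 1 − 0.5041 = 0.4959
φ_{22} = 0.1059 / 0.4959 = 0.214

0.214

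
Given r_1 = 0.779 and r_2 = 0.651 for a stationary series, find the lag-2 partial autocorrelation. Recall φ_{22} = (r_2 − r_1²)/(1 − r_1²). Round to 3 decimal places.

0.112

φ_{22} = (r_2 − r_1²) / (1 − r_1²)
r_1² = (0.779)² = 0.606841
Numerator = 0.651 − 0.6068 = 0.0442; denominator = 1 − 0.6068 = 0.3932
φ_{22} = 0.0442 / 0.3932 = 0.112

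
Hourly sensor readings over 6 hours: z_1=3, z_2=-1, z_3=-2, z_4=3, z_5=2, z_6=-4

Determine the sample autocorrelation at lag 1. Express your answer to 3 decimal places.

Mean z̄ = (3 − 1 − 2 + 3 + 2 − 4)/6 = 0.1667
Σ(z_t−z̄)(z_{t+1}−z̄) = (-3.3056) + (2.5278) + (-6.1389) + (5.1944) + (-7.6389) = -9.3611
Denominator Σ(z_t−z̄)² = 42.8333
r_1 = -9.3611 / 42.8333 = -0.219

-0.219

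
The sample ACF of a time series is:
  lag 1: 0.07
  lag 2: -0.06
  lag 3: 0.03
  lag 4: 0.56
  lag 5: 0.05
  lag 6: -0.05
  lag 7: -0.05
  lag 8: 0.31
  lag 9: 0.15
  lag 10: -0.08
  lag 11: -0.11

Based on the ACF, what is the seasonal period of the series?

The largest autocorrelation is r_4 = 0.56, with a weaker echo at lag 8 (0.31); the remaining lags stay at or below 0.15.
The dominant spike at lag 4 indicates a seasonal period of 4.

4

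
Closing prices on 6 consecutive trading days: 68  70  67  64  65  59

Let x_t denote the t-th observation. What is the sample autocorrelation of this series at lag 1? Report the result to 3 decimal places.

0.269

Mean x̄ = (68 + 70 + 67 + 64 + 65 + 59)/6 = 65.5000
Deviations from mean: 2.5000, 4.5000, 1.5000, -1.5000, -0.5000, -6.5000
Numerator Σ_{t=1}^{5}(x_t−x̄)(x_{t+1}−x̄) = 19.7500
Denominator Σ(x_t−x̄)² = 73.5000
r_1 = 19.7500 / 73.5000 = 0.269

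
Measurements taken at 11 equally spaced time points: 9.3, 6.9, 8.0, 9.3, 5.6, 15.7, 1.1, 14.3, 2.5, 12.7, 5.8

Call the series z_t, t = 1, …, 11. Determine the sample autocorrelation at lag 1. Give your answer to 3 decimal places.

Mean z̄ = (9.3 + 6.9 + 8.0 + 9.3 + 5.6 + 15.7 + 1.1 + 14.3 + 2.5 + 12.7 + 5.8)/11 = 8.2909
Numerator Σ_{t=1}^{10}(z_t−z̄)(z_{t+1}−z̄) = -191.7474
Denominator Σ(z_t−z̄)² = 213.1891
r_1 = -191.7474 / 213.1891 = -0.899

-0.899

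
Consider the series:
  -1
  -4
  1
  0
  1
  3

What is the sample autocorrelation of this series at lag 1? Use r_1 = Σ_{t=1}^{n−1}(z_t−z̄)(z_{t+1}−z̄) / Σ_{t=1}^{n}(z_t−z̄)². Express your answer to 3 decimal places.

0.107

Mean z̄ = (-1 − 4 + 1 + 0 + 1 + 3)/6 = 0.0000
Deviations from mean: -1.0000, -4.0000, 1.0000, 0.0000, 1.0000, 3.0000
Σ(z_t−z̄)(z_{t+1}−z̄) = (4.0000) + (-4.0000) + (0.0000) + (0.0000) + (3.0000) = 3.0000
Denominator Σ(z_t−z̄)² = 28.0000
r_1 = 3.0000 / 28.0000 = 0.107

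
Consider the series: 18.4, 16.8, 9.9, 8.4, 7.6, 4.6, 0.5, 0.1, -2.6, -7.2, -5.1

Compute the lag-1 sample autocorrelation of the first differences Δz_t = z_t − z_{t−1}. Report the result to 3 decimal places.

-0.338

First differences Δz: -1.6, -6.9, -1.5, -0.8, -3.0, -4.1, -0.4, -2.7, -4.6, 2.1
Mean of differences = -2.3500
Numerator Σ(Δz_t−Δz̄)(Δz_{t+1}−Δz̄) = -19.1525
Denominator Σ(Δz_t−Δz̄)² = 56.6650
r_1(Δz) = -19.1525 / 56.6650 = -0.338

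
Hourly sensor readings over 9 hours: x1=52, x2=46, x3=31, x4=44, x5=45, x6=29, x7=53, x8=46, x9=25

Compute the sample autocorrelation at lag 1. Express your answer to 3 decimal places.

Mean x̄ = (52 + 46 + 31 + 44 + 45 + 29 + 53 + 46 + 25)/9 = 41.2222
Numerator Σ_{t=1}^{8}(x_t−x̄)(x_{t+1}−x̄) = -226.6049
Denominator Σ(x_t−x̄)² = 839.5556
r_1 = -226.6049 / 839.5556 = -0.270

-0.270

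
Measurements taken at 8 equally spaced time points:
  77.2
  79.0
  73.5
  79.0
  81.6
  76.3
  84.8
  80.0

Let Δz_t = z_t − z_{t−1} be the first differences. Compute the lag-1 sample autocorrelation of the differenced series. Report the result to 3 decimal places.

First differences Δz: 1.8, -5.5, 5.5, 2.6, -5.3, 8.5, -4.8
Mean of differences = 0.4000
Numerator Σ(Δz_t−Δz̄)(Δz_{t+1}−Δz̄) = -127.9600
Denominator Σ(Δz_t−Δz̄)² = 192.7600
r_1(Δz) = -127.9600 / 192.7600 = -0.664

-0.664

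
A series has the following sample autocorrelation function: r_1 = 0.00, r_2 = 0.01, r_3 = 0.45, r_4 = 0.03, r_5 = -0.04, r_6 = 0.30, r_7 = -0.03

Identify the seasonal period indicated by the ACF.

The largest autocorrelation is r_3 = 0.45, with a weaker echo at lag 6 (0.30); the remaining lags stay at or below 0.03.
The dominant spike at lag 3 indicates a seasonal period of 3.

3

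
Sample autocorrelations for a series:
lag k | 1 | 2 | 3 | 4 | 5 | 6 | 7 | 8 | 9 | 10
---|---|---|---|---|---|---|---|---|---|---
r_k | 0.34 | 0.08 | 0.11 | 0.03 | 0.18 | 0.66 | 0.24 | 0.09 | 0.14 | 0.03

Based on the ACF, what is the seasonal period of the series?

6

The largest autocorrelation is r_6 = 0.66; the remaining lags stay at or below 0.34. The elevated value at lag 1 (0.34), dropping to 0.08 at lag 2, reflects decaying short-term dependence rather than seasonality.
The dominant spike at lag 6 indicates a seasonal period of 6.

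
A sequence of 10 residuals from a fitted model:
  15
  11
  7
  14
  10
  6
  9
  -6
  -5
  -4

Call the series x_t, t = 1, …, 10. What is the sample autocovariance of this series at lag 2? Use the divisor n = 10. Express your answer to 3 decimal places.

Mean x̄ = (15 + 11 + 7 + 14 + 10 + 6 + 9 − 6 − 5 − 4)/10 = 5.7000
Σ_{t=1}^{8}(x_t−x̄)(x_{t+2}−x̄) = 153.0200
γ_2 = 153.0200 / 10 = 15.302

15.302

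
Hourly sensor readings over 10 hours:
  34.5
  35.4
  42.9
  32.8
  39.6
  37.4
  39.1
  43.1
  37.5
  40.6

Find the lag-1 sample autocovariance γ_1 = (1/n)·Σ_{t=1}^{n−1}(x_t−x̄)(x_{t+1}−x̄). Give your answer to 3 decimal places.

-3.849

Mean x̄ = (34.5 + 35.4 + 42.9 + 32.8 + 39.6 + 37.4 + 39.1 + 43.1 + 37.5 + 40.6)/10 = 38.2900
Σ_{t=1}^{9}(x_t−x̄)(x_{t+1}−x̄) = -38.4861
γ_1 = -38.4861 / 10 = -3.849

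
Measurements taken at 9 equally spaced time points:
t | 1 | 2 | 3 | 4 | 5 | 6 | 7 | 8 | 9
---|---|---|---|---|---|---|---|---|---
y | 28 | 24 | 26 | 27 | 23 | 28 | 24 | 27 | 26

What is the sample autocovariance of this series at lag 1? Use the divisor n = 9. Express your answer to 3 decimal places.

Mean ȳ = (28 + 24 + 26 + 27 + 23 + 28 + 24 + 27 + 26)/9 = 25.8889
Σ_{t=1}^{8}(y_t−ȳ)(y_{t+1}−ȳ) = -19.3457
γ_1 = -19.3457 / 9 = -2.150

-2.150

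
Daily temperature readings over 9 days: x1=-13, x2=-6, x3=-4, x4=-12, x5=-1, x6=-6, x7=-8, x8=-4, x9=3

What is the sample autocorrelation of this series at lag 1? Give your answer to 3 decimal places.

-0.141

Mean x̄ = (-13 − 6 − 4 − 12 − 1 − 6 − 8 − 4 + 3)/9 = -5.6667
Numerator Σ_{t=1}^{8}(x_t−x̄)(x_{t+1}−x̄) = -28.4444
Denominator Σ(x_t−x̄)² = 202.0000
r_1 = -28.4444 / 202.0000 = -0.141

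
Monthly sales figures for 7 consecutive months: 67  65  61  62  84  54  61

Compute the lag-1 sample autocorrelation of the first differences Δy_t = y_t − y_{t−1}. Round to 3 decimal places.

First differences Δy: -2, -4, 1, 22, -30, 7
Mean of differences = -1.0000
Numerator Σ(Δy_t−Δȳ)(Δy_{t+1}−Δȳ) = -856.0000
Denominator Σ(Δy_t−Δȳ)² = 1448.0000
r_1(Δy) = -856.0000 / 1448.0000 = -0.591

-0.591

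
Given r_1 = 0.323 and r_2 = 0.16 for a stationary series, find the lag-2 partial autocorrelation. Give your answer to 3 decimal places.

0.062

φ_{22} = (r_2 − r_1²) / (1 − r_1²)
r_1² = (0.323)² = 0.104329
Numerator = 0.16 − 0.1043 = 0.0557; denominator = 1 − 0.1043 = 0.8957
φ_{22} = 0.0557 / 0.8957 = 0.062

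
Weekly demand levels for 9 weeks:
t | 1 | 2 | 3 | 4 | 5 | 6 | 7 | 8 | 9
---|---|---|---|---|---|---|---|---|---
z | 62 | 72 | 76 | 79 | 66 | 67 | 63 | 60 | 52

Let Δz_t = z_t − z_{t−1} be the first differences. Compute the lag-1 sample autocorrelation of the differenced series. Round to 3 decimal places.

0.042

First differences Δz: 10, 4, 3, -13, 1, -4, -3, -8
Mean of differences = -1.2500
Numerator Σ(Δz_t−Δz̄)(Δz_{t+1}−Δz̄) = 15.4375
Denominator Σ(Δz_t−Δz̄)² = 371.5000
r_1(Δz) = 15.4375 / 371.5000 = 0.042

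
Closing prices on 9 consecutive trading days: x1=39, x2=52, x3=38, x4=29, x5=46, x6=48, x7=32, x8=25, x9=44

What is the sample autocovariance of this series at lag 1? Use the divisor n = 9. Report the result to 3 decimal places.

-4.931

Mean x̄ = (39 + 52 + 38 + 29 + 46 + 48 + 32 + 25 + 44)/9 = 39.2222
Σ_{t=1}^{8}(x_t−x̄)(x_{t+1}−x̄) = -44.3827
γ_1 = -44.3827 / 9 = -4.931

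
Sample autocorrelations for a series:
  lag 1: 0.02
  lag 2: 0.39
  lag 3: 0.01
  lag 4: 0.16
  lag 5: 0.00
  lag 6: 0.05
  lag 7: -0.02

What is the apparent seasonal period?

2

The largest autocorrelation is r_2 = 0.39, with a weaker echo at lag 4 (0.16); the remaining lags stay at or below 0.05.
The dominant spike at lag 2 indicates a seasonal period of 2.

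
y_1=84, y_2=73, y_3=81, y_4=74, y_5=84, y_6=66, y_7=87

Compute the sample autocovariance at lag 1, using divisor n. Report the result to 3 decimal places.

-36.577

Mean ȳ = (84 + 73 + 81 + 74 + 84 + 66 + 87)/7 = 78.4286
Deviations: 5.5714, -5.4286, 2.5714, -4.4286, 5.5714, -12.4286, 8.5714
Σ_{t=1}^{6}(y_t−ȳ)(y_{t+1}−ȳ) = -256.0408
γ_1 = -256.0408 / 7 = -36.577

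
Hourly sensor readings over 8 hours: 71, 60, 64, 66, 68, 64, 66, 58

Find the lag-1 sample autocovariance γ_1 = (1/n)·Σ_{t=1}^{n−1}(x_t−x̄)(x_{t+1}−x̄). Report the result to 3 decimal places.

-4.361

Mean x̄ = (71 + 60 + 64 + 66 + 68 + 64 + 66 + 58)/8 = 64.6250
Σ_{t=1}^{7}(x_t−x̄)(x_{t+1}−x̄) = -34.8906
γ_1 = -34.8906 / 8 = -4.361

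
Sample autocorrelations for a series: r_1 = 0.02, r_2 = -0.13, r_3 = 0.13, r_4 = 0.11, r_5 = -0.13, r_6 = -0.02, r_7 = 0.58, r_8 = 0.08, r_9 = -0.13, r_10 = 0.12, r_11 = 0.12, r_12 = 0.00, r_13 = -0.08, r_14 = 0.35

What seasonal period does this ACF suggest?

The largest autocorrelation is r_7 = 0.58, with a weaker echo at lag 14 (0.35); the remaining lags stay at or below 0.13.
The dominant spike at lag 7 indicates a seasonal period of 7.

7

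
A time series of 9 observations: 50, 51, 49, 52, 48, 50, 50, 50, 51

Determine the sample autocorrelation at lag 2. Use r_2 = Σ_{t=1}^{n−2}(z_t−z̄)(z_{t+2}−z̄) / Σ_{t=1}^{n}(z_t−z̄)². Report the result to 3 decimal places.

Mean z̄ = (50 + 51 + 49 + 52 + 48 + 50 + 50 + 50 + 51)/9 = 50.1111
Numerator Σ_{t=1}^{7}(z_t−z̄)(z_{t+2}−z̄) = 4.0864
Denominator Σ(z_t−z̄)² = 10.8889
r_2 = 4.0864 / 10.8889 = 0.375

0.375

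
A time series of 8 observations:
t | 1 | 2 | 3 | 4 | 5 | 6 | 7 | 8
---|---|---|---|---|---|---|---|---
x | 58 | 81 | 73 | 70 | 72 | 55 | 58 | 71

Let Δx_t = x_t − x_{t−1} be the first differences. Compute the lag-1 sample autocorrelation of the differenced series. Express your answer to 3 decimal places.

-0.165

First differences Δx: 23, -8, -3, 2, -17, 3, 13
Mean of differences = 1.8571
Numerator Σ(Δx_t−Δx̄)(Δx_{t+1}−Δx̄) = -172.7347
Denominator Σ(Δx_t−Δx̄)² = 1048.8571
r_1(Δx) = -172.7347 / 1048.8571 = -0.165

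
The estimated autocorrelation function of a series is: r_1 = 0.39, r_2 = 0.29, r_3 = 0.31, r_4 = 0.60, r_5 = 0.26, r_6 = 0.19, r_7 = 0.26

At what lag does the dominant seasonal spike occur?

4

The largest autocorrelation is r_4 = 0.60; the remaining lags stay at or below 0.39. The elevated value at lag 1 (0.39), dropping to 0.29 at lag 2, reflects decaying short-term dependence rather than seasonality.
The dominant spike at lag 4 indicates a seasonal period of 4.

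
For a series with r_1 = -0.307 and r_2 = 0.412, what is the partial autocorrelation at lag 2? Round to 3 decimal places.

φ_{22} = (r_2 − r_1²) / (1 − r_1²)
r_1² = (-0.307)² = 0.094249
Numerator = 0.412 − 0.0942 = 0.3178; denominator = 1 − 0.0942 = 0.9058
φ_{22} = 0.3178 / 0.9058 = 0.351

0.351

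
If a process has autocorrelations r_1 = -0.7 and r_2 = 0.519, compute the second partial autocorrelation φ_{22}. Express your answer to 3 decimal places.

0.057

φ_{22} = (r_2 − r_1²) / (1 − r_1²)
r_1² = (-0.7)² = 0.49
Numerator = 0.519 − 0.4900 = 0.0290; denominator = 1 − 0.4900 = 0.5100
φ_{22} = 0.0290 / 0.5100 = 0.057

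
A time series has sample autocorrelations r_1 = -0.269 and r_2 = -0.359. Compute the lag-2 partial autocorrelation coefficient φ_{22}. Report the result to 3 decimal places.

φ_{22} = (r_2 − r_1²) / (1 − r_1²)
r_1² = (-0.269)² = 0.072361
Numerator = -0.359 − 0.0724 = -0.4314; denominator = 1 − 0.0724 = 0.9276
φ_{22} = -0.4314 / 0.9276 = -0.465

-0.465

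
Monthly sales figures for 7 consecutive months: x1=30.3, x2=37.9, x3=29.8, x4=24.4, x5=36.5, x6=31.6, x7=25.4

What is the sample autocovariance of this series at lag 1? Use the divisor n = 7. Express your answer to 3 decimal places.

-5.823

Mean x̄ = (30.3 + 37.9 + 29.8 + 24.4 + 36.5 + 31.6 + 25.4)/7 = 30.8429
Deviations: -0.5429, 7.0571, -1.0429, -6.4429, 5.6571, 0.7571, -5.4429
Σ_{t=1}^{6}(x_t−x̄)(x_{t+1}−x̄) = -40.7576
γ_1 = -40.7576 / 7 = -5.823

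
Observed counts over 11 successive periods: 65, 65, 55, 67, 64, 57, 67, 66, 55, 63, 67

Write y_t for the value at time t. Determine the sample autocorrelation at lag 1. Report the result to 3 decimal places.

Mean ȳ = (65 + 65 + 55 + 67 + 64 + 57 + 67 + 66 + 55 + 63 + 67)/11 = 62.8182
Numerator Σ_{t=1}^{10}(y_t−ȳ)(y_{t+1}−ȳ) = -83.4876
Denominator Σ(y_t−ȳ)² = 229.6364
r_1 = -83.4876 / 229.6364 = -0.364

-0.364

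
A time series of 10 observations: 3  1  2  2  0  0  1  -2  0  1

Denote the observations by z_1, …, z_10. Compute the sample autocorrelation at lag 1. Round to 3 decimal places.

0.180

Mean z̄ = (3 + 1 + 2 + 2 + 0 + 0 + 1 − 2 + 0 + 1)/10 = 0.8000
Numerator Σ_{t=1}^{9}(z_t−z̄)(z_{t+1}−z̄) = 3.1600
Denominator Σ(z_t−z̄)² = 17.6000
r_1 = 3.1600 / 17.6000 = 0.180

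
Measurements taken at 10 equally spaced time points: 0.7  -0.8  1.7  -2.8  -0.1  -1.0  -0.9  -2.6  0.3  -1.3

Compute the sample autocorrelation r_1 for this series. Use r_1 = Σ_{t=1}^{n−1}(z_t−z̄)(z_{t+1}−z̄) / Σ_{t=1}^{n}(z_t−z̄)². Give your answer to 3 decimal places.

Mean z̄ = (0.7 − 0.8 + 1.7 − 2.8 − 0.1 − 1.0 − 0.9 − 2.6 + 0.3 − 1.3)/10 = -0.6800
Numerator Σ_{t=1}^{9}(z_t−z̄)(z_{t+1}−z̄) = -8.9084
Denominator Σ(z_t−z̄)² = 17.5960
r_1 = -8.9084 / 17.5960 = -0.506

-0.506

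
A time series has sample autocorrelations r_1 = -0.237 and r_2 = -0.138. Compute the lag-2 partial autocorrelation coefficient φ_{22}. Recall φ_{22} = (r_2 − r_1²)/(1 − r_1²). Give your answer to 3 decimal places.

φ_{22} = (r_2 − r_1²) / (1 − r_1²)
r_1² = (-0.237)² = 0.056169
Numerator = -0.138 − 0.0562 = -0.1942; denominator = 1 − 0.0562 = 0.9438
φ_{22} = -0.1942 / 0.9438 = -0.206

-0.206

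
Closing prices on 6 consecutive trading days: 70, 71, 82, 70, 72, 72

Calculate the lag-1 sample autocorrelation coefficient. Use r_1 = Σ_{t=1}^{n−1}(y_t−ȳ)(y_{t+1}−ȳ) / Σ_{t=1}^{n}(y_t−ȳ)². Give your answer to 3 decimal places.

-0.329

Mean ȳ = (70 + 71 + 82 + 70 + 72 + 72)/6 = 72.8333
Deviations from mean: -2.8333, -1.8333, 9.1667, -2.8333, -0.8333, -0.8333
Σ(y_t−ȳ)(y_{t+1}−ȳ) = (5.1944) + (-16.8056) + (-25.9722) + (2.3611) + (0.6944) = -34.5278
Denominator Σ(y_t−ȳ)² = 104.8333
r_1 = -34.5278 / 104.8333 = -0.329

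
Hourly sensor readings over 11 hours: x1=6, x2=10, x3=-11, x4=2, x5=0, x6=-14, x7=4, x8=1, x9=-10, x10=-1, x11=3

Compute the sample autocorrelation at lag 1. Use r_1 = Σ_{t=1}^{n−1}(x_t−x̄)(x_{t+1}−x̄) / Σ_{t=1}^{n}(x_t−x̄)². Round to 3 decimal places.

Mean x̄ = (6 + 10 − 11 + 2 + 0 − 14 + 4 + 1 − 10 − 1 + 3)/11 = -0.9091
Numerator Σ_{t=1}^{10}(x_t−x̄)(x_{t+1}−x̄) = -145.0992
Denominator Σ(x_t−x̄)² = 574.9091
r_1 = -145.0992 / 574.9091 = -0.252

-0.252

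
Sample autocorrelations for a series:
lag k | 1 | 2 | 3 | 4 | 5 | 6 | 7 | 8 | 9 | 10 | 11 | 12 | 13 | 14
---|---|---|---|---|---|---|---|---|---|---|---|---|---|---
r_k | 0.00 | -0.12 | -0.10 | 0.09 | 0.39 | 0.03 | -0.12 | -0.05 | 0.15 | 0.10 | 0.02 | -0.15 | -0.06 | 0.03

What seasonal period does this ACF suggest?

5

The largest autocorrelation is r_5 = 0.39; the remaining lags stay at or below 0.15.
The dominant spike at lag 5 indicates a seasonal period of 5.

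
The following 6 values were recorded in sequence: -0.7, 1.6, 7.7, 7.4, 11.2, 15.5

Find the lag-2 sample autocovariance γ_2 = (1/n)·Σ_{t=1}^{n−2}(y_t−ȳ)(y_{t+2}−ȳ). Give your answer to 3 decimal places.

-0.228

Mean ȳ = (-0.7 + 1.6 + 7.7 + 7.4 + 11.2 + 15.5)/6 = 7.1167
Σ_{t=1}^{4}(y_t−ȳ)(y_{t+2}−ȳ) = -1.3656
γ_2 = -1.3656 / 6 = -0.228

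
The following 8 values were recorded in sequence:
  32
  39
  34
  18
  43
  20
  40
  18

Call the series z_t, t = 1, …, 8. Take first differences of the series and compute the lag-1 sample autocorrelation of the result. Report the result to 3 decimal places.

First differences Δz: 7, -5, -16, 25, -23, 20, -22
Mean of differences = -2.0000
Numerator Σ(Δz_t−Δz̄)(Δz_{t+1}−Δz̄) = -1832.0000
Denominator Σ(Δz_t−Δz̄)² = 2340.0000
r_1(Δz) = -1832.0000 / 2340.0000 = -0.783

-0.783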